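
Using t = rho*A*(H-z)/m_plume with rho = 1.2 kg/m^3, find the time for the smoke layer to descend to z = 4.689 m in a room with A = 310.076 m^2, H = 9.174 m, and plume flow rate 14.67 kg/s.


H - z = 4.485 m
t = 1.2 * 310.076 * 4.485 / 14.67 = 113.76 s

113.76 s


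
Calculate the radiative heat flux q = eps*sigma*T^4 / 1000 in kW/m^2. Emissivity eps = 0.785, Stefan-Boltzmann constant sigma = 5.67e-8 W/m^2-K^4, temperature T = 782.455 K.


T^4 = 3.7483e+11
q = 0.785 * 5.67e-8 * 3.7483e+11 / 1000 = 16.684 kW/m^2

16.684 kW/m^2


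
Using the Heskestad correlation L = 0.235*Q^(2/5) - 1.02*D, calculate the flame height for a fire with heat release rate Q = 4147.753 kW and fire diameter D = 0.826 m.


Q^(2/5) = 27.998
0.235 * Q^(2/5) = 6.5795
1.02 * D = 0.84252
L = 5.7370 m

5.7370 m


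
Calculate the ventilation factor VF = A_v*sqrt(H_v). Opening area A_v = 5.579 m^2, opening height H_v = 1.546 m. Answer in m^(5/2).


sqrt(H_v) = 1.2434
VF = 5.579 * 1.2434 = 6.9368 m^(5/2)

6.9368 m^(5/2)


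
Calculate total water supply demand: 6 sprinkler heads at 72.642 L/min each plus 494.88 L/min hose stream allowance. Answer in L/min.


Sprinkler demand = 6 * 72.642 = 435.852 L/min
Total = 435.852 + 494.88 = 930.732 L/min

930.732 L/min


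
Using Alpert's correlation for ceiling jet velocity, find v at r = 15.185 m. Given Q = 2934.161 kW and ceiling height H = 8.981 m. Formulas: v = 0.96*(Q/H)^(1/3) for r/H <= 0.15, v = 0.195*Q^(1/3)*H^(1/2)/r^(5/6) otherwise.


r/H = 15.185 / 8.981 = 1.6908
r/H > 0.15, so v = 0.195*Q^(1/3)*H^(1/2)/r^(5/6)
Q^(1/3) = 14.316
H^(1/2) = 2.9968
r^(5/6) = 9.6497
v = 0.195 * 14.316 * 2.9968 / 9.6497 = 0.86699 m/s

0.86699 m/s


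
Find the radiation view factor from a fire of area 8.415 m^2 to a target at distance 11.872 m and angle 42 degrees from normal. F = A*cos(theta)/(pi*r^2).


cos(42 deg) = 0.74314
pi*r^2 = 442.79
F = 8.415 * 0.74314 / 442.79 = 0.014123

0.014123


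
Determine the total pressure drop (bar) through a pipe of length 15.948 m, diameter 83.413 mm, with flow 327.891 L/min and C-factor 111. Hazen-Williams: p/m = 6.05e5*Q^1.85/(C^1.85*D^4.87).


Q^1.85 = 45092
C^1.85 = 6079.2
D^4.87 = 2.2720e+09
p/m = 0.0019751 bar/m
p_total = 0.0019751 * 15.948 = 0.031500 bar

0.031500 bar


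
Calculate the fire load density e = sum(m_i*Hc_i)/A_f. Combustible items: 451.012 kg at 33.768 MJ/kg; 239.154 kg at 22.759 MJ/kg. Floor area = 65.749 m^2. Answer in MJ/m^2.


Total energy = 451.012*33.768 + 239.154*22.759
= 15229.77 + 5442.906
= 20672.68 MJ
e = 20672.68 / 65.749 = 314.42 MJ/m^2

314.42 MJ/m^2


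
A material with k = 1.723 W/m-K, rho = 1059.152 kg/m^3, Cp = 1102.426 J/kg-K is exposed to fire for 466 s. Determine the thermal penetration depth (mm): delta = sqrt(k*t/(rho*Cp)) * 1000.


alpha = 1.723 / (1059.152 * 1102.426) = 1.4756e-06 m^2/s
alpha * t = 0.00068764
delta = sqrt(0.00068764) * 1000 = 26.223 mm

26.223 mm


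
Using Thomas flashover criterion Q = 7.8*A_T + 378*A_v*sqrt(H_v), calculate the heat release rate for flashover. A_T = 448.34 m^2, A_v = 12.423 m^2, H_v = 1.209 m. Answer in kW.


7.8*A_T = 3497.052
sqrt(H_v) = 1.0995
378*A_v*sqrt(H_v) = 5163.3
Q = 3497.052 + 5163.3 = 8660.4 kW

8660.4 kW


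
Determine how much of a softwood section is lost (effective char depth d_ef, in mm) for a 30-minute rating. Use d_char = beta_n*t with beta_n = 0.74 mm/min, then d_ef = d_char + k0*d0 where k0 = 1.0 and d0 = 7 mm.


d_char = 0.74 * 30 = 22.2 mm
d_ef = 22.2 + 1.0*7 = 29.2 mm

29.2 mm


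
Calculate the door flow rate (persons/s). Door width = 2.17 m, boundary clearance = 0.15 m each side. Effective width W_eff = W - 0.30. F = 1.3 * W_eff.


W_eff = 2.17 - 0.30 = 1.87 m
F = 1.3 * 1.87 = 2.431 persons/s

2.431 persons/s


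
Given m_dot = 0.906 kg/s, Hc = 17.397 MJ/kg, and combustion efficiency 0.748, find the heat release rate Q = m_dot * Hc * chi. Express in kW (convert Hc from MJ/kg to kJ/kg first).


Hc = 17.397 MJ/kg = 17.397 * 1000 kJ/kg = 17397 kJ/kg
Q = 0.906 kg/s * 17397 kJ/kg * 0.748 = 11790 kW

11790 kW


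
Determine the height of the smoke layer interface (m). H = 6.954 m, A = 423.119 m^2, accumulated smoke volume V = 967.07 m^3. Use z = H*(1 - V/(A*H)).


V/(A*H) = 0.32867
1 - 0.32867 = 0.67133
z = 6.954 * 0.67133 = 4.6684 m

4.6684 m


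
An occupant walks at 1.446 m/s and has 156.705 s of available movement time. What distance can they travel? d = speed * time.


d = 1.446 * 156.705 = 226.60 m

226.60 m


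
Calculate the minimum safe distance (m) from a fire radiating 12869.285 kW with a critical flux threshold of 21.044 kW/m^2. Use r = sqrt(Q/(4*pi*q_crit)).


4*pi*q_crit = 264.45
Q/(4*pi*q_crit) = 48.665
r = sqrt(48.665) = 6.9760 m

6.9760 m


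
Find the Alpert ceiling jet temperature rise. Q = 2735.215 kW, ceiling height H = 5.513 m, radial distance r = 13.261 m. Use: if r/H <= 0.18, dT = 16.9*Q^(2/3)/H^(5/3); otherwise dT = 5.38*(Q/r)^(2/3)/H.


r/H = 13.261 / 5.513 = 2.4054
r/H > 0.18, so dT = 5.38*(Q/r)^(2/3)/H
Q/r = 206.26
(Q/r)^(2/3) = 34.909
dT = 5.38 * 34.909 / 5.513 = 34.067 K

34.067 K


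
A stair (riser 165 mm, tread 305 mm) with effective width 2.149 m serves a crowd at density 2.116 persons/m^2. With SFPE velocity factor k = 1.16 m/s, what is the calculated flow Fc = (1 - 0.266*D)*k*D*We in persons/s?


1 - 0.266*D = 1 - 0.266*2.116 = 0.43714
Fs = 0.43714 * 1.16 * 2.116 = 1.0730 persons/(s*m)
Fc = 1.0730 * 2.149 = 2.3059 persons/s

2.3059 persons/s


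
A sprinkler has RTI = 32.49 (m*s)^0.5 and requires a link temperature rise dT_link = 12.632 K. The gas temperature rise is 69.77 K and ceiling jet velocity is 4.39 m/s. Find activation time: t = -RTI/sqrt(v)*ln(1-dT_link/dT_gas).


dT_link/dT_gas = 0.18105
ln(1 - 0.18105) = -0.19973
t = -32.49 / sqrt(4.39) * -0.19973 = 3.0972 s

3.0972 s


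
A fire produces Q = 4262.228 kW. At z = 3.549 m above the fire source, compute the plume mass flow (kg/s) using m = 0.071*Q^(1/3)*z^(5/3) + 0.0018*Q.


Q^(1/3) = 16.214
z^(5/3) = 8.2574
First term = 0.071 * 16.214 * 8.2574 = 9.5056
Second term = 0.0018 * 4262.228 = 7.6720
m = 17.178 kg/s

17.178 kg/s


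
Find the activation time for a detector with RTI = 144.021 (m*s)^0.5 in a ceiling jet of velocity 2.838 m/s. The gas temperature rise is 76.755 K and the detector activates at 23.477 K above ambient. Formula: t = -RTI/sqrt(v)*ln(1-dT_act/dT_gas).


dT_act/dT_gas = 0.30587
ln(1 - 0.30587) = -0.36510
t = -144.021 / sqrt(2.838) * -0.36510 = 31.212 s

31.212 s


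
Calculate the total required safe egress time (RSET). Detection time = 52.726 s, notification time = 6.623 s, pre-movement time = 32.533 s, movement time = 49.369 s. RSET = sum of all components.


Total = 52.726 + 6.623 + 32.533 + 49.369 = 141.251 s

141.251 s


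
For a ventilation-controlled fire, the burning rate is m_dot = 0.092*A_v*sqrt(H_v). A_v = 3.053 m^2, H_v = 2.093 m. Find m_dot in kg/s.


sqrt(H_v) = 1.4467
m_dot = 0.092 * 3.053 * 1.4467 = 0.40635 kg/s

0.40635 kg/s


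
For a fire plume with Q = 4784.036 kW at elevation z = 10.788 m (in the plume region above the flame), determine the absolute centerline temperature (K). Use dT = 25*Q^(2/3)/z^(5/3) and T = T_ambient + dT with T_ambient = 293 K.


Q^(2/3) = 283.92
z^(5/3) = 52.671
dT = 25 * 283.92 / 52.671 = 134.76 K
T = 293 + 134.76 = 427.76 K

427.76 K


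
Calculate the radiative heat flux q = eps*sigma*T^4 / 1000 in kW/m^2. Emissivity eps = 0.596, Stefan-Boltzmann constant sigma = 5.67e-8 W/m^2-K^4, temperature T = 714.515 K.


T^4 = 2.6064e+11
q = 0.596 * 5.67e-8 * 2.6064e+11 / 1000 = 8.8079 kW/m^2

8.8079 kW/m^2


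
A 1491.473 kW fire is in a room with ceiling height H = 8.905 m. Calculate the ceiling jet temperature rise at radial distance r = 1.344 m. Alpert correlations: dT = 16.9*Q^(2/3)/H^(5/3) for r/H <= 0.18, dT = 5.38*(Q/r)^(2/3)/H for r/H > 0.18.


r/H = 1.344 / 8.905 = 0.15093
r/H <= 0.18, so dT = 16.9*Q^(2/3)/H^(5/3)
Q^(2/3) = 130.54
H^(5/3) = 38.258
dT = 16.9 * 130.54 / 38.258 = 57.664 K

57.664 K


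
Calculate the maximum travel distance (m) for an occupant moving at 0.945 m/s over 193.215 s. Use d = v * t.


d = 0.945 * 193.215 = 182.59 m

182.59 m


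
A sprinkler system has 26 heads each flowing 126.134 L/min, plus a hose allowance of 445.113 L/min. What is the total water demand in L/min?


Sprinkler demand = 26 * 126.134 = 3279.484 L/min
Total = 3279.484 + 445.113 = 3724.597 L/min

3724.597 L/min


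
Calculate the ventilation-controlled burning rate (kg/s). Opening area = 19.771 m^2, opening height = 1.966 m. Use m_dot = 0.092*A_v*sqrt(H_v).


sqrt(H_v) = 1.4021
m_dot = 0.092 * 19.771 * 1.4021 = 2.5504 kg/s

2.5504 kg/s


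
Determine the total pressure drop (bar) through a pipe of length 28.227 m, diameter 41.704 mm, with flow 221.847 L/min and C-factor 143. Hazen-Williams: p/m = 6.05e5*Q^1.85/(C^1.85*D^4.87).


Q^1.85 = 21888
C^1.85 = 9713.4
D^4.87 = 7.7672e+07
p/m = 0.017552 bar/m
p_total = 0.017552 * 28.227 = 0.49543 bar

0.49543 bar


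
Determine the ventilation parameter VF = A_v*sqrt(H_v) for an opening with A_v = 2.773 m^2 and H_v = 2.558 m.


sqrt(H_v) = 1.5994
VF = 2.773 * 1.5994 = 4.4351 m^(5/2)

4.4351 m^(5/2)


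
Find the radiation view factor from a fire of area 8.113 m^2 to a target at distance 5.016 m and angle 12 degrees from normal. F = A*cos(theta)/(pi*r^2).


cos(12 deg) = 0.97815
pi*r^2 = 79.043
F = 8.113 * 0.97815 / 79.043 = 0.10040

0.10040


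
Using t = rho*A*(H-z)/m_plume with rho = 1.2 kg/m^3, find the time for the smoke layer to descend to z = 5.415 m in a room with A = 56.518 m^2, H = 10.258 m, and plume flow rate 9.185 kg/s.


H - z = 4.843 m
t = 1.2 * 56.518 * 4.843 / 9.185 = 35.760 s

35.760 s


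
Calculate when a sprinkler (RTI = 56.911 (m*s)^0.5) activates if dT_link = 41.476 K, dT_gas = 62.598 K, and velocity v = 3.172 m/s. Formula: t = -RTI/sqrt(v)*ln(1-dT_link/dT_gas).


dT_link/dT_gas = 0.66258
ln(1 - 0.66258) = -1.0864
t = -56.911 / sqrt(3.172) * -1.0864 = 34.716 s

34.716 s


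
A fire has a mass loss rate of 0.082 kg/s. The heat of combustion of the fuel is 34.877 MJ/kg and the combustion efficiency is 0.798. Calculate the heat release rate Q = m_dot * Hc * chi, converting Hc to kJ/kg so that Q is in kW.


Hc = 34.877 MJ/kg = 34.877 * 1000 kJ/kg = 34877 kJ/kg
Q = 0.082 kg/s * 34877 kJ/kg * 0.798 = 2282.2 kW

2282.2 kW


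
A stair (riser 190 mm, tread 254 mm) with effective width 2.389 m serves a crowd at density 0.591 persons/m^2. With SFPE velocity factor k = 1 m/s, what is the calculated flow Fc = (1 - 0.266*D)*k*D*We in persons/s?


1 - 0.266*D = 1 - 0.266*0.591 = 0.84279
Fs = 0.84279 * 1 * 0.591 = 0.49809 persons/(s*m)
Fc = 0.49809 * 2.389 = 1.1899 persons/s

1.1899 persons/s


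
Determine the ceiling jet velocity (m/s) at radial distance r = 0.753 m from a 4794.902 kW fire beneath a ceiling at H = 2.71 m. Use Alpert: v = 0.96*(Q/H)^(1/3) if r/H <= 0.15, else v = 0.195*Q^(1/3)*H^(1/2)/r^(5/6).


r/H = 0.753 / 2.71 = 0.27786
r/H > 0.15, so v = 0.195*Q^(1/3)*H^(1/2)/r^(5/6)
Q^(1/3) = 16.863
H^(1/2) = 1.6462
r^(5/6) = 0.78946
v = 0.195 * 16.863 * 1.6462 / 0.78946 = 6.8567 m/s

6.8567 m/s


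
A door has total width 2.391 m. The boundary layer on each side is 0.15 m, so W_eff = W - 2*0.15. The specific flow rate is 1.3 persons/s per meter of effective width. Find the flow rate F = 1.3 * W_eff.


W_eff = 2.391 - 0.30 = 2.091 m
F = 1.3 * 2.091 = 2.7183 persons/s

2.7183 persons/s


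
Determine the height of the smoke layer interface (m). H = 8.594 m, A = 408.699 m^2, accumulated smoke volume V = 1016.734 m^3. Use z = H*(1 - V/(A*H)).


V/(A*H) = 0.28947
1 - 0.28947 = 0.71053
z = 8.594 * 0.71053 = 6.1063 m

6.1063 m


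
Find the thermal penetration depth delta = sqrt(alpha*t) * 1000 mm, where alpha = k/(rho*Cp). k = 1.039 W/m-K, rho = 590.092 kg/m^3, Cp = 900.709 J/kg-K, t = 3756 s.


alpha = 1.039 / (590.092 * 900.709) = 1.9548e-06 m^2/s
alpha * t = 0.0073424
delta = sqrt(0.0073424) * 1000 = 85.688 mm

85.688 mm


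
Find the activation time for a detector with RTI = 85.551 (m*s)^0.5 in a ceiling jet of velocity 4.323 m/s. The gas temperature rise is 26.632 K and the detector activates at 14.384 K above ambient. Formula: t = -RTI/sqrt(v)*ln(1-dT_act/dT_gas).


dT_act/dT_gas = 0.54010
ln(1 - 0.54010) = -0.77675
t = -85.551 / sqrt(4.323) * -0.77675 = 31.961 s

31.961 s


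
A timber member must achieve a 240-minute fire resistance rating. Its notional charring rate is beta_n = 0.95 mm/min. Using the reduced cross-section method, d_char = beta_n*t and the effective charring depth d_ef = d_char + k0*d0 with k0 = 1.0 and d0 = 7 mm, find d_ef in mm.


d_char = 0.95 * 240 = 228 mm
d_ef = 228 + 1.0*7 = 235 mm

235 mm


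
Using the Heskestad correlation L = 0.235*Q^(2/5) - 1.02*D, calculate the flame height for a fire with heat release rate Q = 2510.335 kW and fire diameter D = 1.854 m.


Q^(2/5) = 22.903
0.235 * Q^(2/5) = 5.3822
1.02 * D = 1.8911
L = 3.4911 m

3.4911 m


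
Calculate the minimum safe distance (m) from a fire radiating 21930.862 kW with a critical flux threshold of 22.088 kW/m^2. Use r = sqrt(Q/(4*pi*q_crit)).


4*pi*q_crit = 277.57
Q/(4*pi*q_crit) = 79.011
r = sqrt(79.011) = 8.8888 m

8.8888 m


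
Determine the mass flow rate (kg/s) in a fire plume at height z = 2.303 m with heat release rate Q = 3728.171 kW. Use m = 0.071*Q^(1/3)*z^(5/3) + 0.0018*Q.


Q^(1/3) = 15.506
z^(5/3) = 4.0163
First term = 0.071 * 15.506 * 4.0163 = 4.4216
Second term = 0.0018 * 3728.171 = 6.7107
m = 11.132 kg/s

11.132 kg/s


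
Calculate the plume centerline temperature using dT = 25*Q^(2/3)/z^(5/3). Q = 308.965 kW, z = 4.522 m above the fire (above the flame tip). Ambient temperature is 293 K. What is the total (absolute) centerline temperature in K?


Q^(2/3) = 45.702
z^(5/3) = 12.366
dT = 25 * 45.702 / 12.366 = 92.398 K
T = 293 + 92.398 = 385.40 K

385.40 K


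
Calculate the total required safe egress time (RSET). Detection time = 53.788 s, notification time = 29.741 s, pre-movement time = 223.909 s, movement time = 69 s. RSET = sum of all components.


Total = 53.788 + 29.741 + 223.909 + 69 = 376.438 s

376.438 s


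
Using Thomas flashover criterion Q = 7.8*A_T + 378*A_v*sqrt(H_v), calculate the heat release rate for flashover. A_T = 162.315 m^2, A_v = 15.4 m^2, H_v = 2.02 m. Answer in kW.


7.8*A_T = 1266.057
sqrt(H_v) = 1.4213
378*A_v*sqrt(H_v) = 8273.5
Q = 1266.057 + 8273.5 = 9539.5 kW

9539.5 kW


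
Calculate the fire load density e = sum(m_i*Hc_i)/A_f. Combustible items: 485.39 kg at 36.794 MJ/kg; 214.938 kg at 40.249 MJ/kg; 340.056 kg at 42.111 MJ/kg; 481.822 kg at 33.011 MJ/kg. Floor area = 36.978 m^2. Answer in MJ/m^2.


Total energy = 485.39*36.794 + 214.938*40.249 + 340.056*42.111 + 481.822*33.011
= 17859.44 + 8651.040 + 14320.10 + 15905.43
= 56736.00 MJ
e = 56736.00 / 36.978 = 1534.3 MJ/m^2

1534.3 MJ/m^2


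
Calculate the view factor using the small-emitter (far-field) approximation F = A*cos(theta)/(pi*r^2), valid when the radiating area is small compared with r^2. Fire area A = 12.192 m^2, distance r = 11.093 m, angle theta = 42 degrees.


cos(42 deg) = 0.74314
pi*r^2 = 386.59
F = 12.192 * 0.74314 / 386.59 = 0.023437

0.023437


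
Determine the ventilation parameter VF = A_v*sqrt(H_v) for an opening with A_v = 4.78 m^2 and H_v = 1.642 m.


sqrt(H_v) = 1.2814
VF = 4.78 * 1.2814 = 6.1251 m^(5/2)

6.1251 m^(5/2)


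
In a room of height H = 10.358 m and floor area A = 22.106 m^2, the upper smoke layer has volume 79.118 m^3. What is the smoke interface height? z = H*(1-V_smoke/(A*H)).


V/(A*H) = 0.34553
1 - 0.34553 = 0.65447
z = 10.358 * 0.65447 = 6.7790 m

6.7790 m


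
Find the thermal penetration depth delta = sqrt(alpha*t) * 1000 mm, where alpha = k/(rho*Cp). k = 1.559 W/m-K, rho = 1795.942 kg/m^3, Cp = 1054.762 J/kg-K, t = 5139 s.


alpha = 1.559 / (1795.942 * 1054.762) = 8.2300e-07 m^2/s
alpha * t = 0.0042294
delta = sqrt(0.0042294) * 1000 = 65.034 mm

65.034 mm


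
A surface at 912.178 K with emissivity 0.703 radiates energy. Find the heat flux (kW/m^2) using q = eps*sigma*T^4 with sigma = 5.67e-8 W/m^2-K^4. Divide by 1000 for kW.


T^4 = 6.9234e+11
q = 0.703 * 5.67e-8 * 6.9234e+11 / 1000 = 27.597 kW/m^2

27.597 kW/m^2


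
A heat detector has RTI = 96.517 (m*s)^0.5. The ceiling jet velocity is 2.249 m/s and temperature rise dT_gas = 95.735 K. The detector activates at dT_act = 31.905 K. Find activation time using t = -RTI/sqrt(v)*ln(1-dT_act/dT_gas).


dT_act/dT_gas = 0.33326
ln(1 - 0.33326) = -0.40536
t = -96.517 / sqrt(2.249) * -0.40536 = 26.089 s

26.089 s


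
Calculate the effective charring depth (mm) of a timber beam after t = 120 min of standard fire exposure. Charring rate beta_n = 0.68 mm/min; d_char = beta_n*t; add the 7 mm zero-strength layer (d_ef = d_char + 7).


d_char = 0.68 * 120 = 81.6 mm
d_ef = 81.6 + 1.0*7 = 88.6 mm

88.6 mm


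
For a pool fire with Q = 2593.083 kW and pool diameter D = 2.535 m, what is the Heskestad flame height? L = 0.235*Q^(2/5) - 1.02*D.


Q^(2/5) = 23.202
0.235 * Q^(2/5) = 5.4525
1.02 * D = 2.5857
L = 2.8668 m

2.8668 m


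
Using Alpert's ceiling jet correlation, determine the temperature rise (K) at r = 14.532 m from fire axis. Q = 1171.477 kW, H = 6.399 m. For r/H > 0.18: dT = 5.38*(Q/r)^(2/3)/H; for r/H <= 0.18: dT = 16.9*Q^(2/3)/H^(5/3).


r/H = 14.532 / 6.399 = 2.2710
r/H > 0.18, so dT = 5.38*(Q/r)^(2/3)/H
Q/r = 80.614
(Q/r)^(2/3) = 18.661
dT = 5.38 * 18.661 / 6.399 = 15.689 K

15.689 K


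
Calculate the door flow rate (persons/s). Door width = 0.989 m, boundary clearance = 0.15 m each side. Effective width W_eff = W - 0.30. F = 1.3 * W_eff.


W_eff = 0.989 - 0.30 = 0.689 m
F = 1.3 * 0.689 = 0.89570 persons/s

0.89570 persons/s


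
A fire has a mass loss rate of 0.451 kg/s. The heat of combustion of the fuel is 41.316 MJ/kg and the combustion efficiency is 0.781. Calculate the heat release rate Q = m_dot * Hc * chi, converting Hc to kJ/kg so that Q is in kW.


Hc = 41.316 MJ/kg = 41.316 * 1000 kJ/kg = 41316 kJ/kg
Q = 0.451 kg/s * 41316 kJ/kg * 0.781 = 14553 kW

14553 kW


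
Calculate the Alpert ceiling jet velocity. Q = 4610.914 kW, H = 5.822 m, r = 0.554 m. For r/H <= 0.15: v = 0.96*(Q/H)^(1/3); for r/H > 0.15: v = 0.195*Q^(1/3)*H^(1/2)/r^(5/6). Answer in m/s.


r/H = 0.554 / 5.822 = 0.095156
r/H <= 0.15, so v = 0.96*(Q/H)^(1/3)
Q/H = 791.98
(Q/H)^(1/3) = 9.2521
v = 0.96 * 9.2521 = 8.8820 m/s

8.8820 m/s


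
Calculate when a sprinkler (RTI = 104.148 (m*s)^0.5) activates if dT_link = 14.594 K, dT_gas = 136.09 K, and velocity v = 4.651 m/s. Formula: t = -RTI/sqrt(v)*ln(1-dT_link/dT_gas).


dT_link/dT_gas = 0.10724
ln(1 - 0.10724) = -0.11344
t = -104.148 / sqrt(4.651) * -0.11344 = 5.4780 s

5.4780 s


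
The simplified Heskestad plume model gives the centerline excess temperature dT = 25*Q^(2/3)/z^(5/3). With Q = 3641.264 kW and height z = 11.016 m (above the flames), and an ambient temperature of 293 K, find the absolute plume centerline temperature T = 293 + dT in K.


Q^(2/3) = 236.68
z^(5/3) = 54.539
dT = 25 * 236.68 / 54.539 = 108.49 K
T = 293 + 108.49 = 401.49 K

401.49 K


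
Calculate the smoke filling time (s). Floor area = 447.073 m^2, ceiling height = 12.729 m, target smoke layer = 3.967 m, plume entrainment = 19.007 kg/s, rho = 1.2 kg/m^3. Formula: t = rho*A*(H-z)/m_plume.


H - z = 8.762 m
t = 1.2 * 447.073 * 8.762 / 19.007 = 247.31 s

247.31 s


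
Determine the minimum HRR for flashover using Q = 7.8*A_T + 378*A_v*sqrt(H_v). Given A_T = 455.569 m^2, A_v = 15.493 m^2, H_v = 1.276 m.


7.8*A_T = 3553.4
sqrt(H_v) = 1.1296
378*A_v*sqrt(H_v) = 6615.3
Q = 3553.4 + 6615.3 = 10169 kW

10169 kW


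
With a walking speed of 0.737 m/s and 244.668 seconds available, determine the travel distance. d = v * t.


d = 0.737 * 244.668 = 180.32 m

180.32 m


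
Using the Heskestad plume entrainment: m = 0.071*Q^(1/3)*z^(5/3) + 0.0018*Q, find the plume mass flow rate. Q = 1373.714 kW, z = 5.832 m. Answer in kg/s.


Q^(1/3) = 11.116
z^(5/3) = 18.896
First term = 0.071 * 11.116 * 18.896 = 14.914
Second term = 0.0018 * 1373.714 = 2.4727
m = 17.386 kg/s

17.386 kg/s


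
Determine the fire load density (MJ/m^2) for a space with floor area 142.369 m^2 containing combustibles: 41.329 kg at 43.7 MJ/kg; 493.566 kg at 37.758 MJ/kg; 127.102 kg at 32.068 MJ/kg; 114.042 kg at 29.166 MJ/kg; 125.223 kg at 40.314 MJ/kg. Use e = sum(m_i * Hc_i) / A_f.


Total energy = 41.329*43.7 + 493.566*37.758 + 127.102*32.068 + 114.042*29.166 + 125.223*40.314
= 1806.077 + 18636.07 + 4075.907 + 3326.149 + 5048.240
= 32892.44 MJ
e = 32892.44 / 142.369 = 231.04 MJ/m^2

231.04 MJ/m^2


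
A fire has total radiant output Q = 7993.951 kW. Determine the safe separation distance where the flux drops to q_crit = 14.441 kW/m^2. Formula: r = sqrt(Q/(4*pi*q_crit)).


4*pi*q_crit = 181.47
Q/(4*pi*q_crit) = 44.051
r = sqrt(44.051) = 6.6371 m

6.6371 m


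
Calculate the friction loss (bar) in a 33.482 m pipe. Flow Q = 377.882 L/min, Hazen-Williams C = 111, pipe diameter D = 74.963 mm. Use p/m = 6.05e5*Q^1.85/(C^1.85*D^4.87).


Q^1.85 = 58629
C^1.85 = 6079.2
D^4.87 = 1.3505e+09
p/m = 0.0043203 bar/m
p_total = 0.0043203 * 33.482 = 0.14465 bar

0.14465 bar


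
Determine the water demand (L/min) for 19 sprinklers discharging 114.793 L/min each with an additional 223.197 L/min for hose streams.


Sprinkler demand = 19 * 114.793 = 2181.067 L/min
Total = 2181.067 + 223.197 = 2404.264 L/min

2404.264 L/min


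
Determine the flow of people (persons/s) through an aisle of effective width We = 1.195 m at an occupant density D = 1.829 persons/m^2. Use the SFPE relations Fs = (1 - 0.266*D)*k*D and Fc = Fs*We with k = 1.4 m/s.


1 - 0.266*D = 1 - 0.266*1.829 = 0.51349
Fs = 0.51349 * 1.4 * 1.829 = 1.3148 persons/(s*m)
Fc = 1.3148 * 1.195 = 1.5712 persons/s

1.5712 persons/s


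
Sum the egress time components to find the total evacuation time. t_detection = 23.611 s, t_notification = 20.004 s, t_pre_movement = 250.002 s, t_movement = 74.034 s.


Total = 23.611 + 20.004 + 250.002 + 74.034 = 367.651 s

367.651 s


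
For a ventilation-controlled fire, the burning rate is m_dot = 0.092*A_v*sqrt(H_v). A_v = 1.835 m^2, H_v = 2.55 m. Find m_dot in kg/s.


sqrt(H_v) = 1.5969
m_dot = 0.092 * 1.835 * 1.5969 = 0.26958 kg/s

0.26958 kg/s


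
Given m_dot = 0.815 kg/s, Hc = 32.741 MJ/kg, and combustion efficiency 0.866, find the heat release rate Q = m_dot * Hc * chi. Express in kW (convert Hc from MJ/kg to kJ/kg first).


Hc = 32.741 MJ/kg = 32.741 * 1000 kJ/kg = 32741 kJ/kg
Q = 0.815 kg/s * 32741 kJ/kg * 0.866 = 23108 kW

23108 kW


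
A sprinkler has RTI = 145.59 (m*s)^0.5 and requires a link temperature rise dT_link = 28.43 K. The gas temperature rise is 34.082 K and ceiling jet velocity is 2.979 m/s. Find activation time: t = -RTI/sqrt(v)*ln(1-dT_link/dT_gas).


dT_link/dT_gas = 0.83416
ln(1 - 0.83416) = -1.7968
t = -145.59 / sqrt(2.979) * -1.7968 = 151.56 s

151.56 s


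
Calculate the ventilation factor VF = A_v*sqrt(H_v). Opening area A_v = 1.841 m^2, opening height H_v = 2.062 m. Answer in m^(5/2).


sqrt(H_v) = 1.4360
VF = 1.841 * 1.4360 = 2.6436 m^(5/2)

2.6436 m^(5/2)


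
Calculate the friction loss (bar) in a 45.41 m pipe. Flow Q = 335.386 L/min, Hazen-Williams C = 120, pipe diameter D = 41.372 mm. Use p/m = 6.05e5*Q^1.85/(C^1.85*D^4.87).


Q^1.85 = 47017
C^1.85 = 7022.4
D^4.87 = 7.4707e+07
p/m = 0.054221 bar/m
p_total = 0.054221 * 45.41 = 2.4622 bar

2.4622 bar


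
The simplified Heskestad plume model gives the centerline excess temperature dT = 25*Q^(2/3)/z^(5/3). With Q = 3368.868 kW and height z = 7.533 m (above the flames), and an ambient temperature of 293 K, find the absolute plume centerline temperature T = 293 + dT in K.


Q^(2/3) = 224.73
z^(5/3) = 28.948
dT = 25 * 224.73 / 28.948 = 194.08 K
T = 293 + 194.08 = 487.08 K

487.08 K


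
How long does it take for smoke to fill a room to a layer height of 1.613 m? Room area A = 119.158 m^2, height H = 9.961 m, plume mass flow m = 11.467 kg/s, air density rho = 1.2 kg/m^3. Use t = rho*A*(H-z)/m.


H - z = 8.348 m
t = 1.2 * 119.158 * 8.348 / 11.467 = 104.10 s

104.10 s


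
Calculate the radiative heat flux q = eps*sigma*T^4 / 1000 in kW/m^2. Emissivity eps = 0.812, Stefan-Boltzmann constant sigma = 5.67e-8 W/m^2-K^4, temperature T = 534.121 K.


T^4 = 8.1388e+10
q = 0.812 * 5.67e-8 * 8.1388e+10 / 1000 = 3.7471 kW/m^2

3.7471 kW/m^2


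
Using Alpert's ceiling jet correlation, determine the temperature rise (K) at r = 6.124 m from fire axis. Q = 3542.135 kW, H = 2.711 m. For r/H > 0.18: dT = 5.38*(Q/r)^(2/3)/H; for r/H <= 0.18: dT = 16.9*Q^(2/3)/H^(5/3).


r/H = 6.124 / 2.711 = 2.2589
r/H > 0.18, so dT = 5.38*(Q/r)^(2/3)/H
Q/r = 578.40
(Q/r)^(2/3) = 69.420
dT = 5.38 * 69.420 / 2.711 = 137.77 K

137.77 K


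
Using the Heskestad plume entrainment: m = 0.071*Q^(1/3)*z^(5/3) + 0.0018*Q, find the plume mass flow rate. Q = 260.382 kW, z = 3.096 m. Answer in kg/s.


Q^(1/3) = 6.3856
z^(5/3) = 6.5766
First term = 0.071 * 6.3856 * 6.5766 = 2.9817
Second term = 0.0018 * 260.382 = 0.46869
m = 3.4504 kg/s

3.4504 kg/s


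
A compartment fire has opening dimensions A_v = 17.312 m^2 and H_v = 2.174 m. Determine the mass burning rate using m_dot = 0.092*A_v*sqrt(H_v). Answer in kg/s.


sqrt(H_v) = 1.4744
m_dot = 0.092 * 17.312 * 1.4744 = 2.3484 kg/s

2.3484 kg/s


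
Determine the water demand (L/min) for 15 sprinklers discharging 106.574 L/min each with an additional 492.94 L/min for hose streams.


Sprinkler demand = 15 * 106.574 = 1598.61 L/min
Total = 1598.61 + 492.94 = 2091.55 L/min

2091.55 L/min


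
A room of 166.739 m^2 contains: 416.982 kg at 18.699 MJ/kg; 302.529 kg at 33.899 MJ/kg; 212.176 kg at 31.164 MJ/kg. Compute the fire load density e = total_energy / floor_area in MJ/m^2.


Total energy = 416.982*18.699 + 302.529*33.899 + 212.176*31.164
= 7797.146 + 10255.43 + 6612.253
= 24664.83 MJ
e = 24664.83 / 166.739 = 147.92 MJ/m^2

147.92 MJ/m^2


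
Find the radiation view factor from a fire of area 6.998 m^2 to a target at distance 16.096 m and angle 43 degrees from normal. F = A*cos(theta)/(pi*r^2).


cos(43 deg) = 0.73135
pi*r^2 = 813.93
F = 6.998 * 0.73135 / 813.93 = 0.0062880

0.0062880


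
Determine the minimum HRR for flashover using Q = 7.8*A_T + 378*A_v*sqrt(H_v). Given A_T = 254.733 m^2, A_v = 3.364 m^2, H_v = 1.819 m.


7.8*A_T = 1986.9
sqrt(H_v) = 1.3487
378*A_v*sqrt(H_v) = 1715.0
Q = 1986.9 + 1715.0 = 3701.9 kW

3701.9 kW


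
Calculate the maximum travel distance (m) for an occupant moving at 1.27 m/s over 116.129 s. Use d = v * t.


d = 1.27 * 116.129 = 147.48 m

147.48 m


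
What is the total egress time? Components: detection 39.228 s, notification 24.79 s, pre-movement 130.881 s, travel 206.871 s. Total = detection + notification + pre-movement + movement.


Total = 39.228 + 24.79 + 130.881 + 206.871 = 401.77 s

401.77 s


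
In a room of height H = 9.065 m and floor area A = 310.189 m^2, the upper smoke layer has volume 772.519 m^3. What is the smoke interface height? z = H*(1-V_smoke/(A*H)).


V/(A*H) = 0.27474
1 - 0.27474 = 0.72526
z = 9.065 * 0.72526 = 6.5745 m

6.5745 m


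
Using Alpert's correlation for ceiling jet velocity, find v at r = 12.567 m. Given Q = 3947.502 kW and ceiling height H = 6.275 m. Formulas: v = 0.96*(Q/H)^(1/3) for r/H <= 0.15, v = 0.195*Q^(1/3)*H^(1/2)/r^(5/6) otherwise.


r/H = 12.567 / 6.275 = 2.0027
r/H > 0.15, so v = 0.195*Q^(1/3)*H^(1/2)/r^(5/6)
Q^(1/3) = 15.804
H^(1/2) = 2.5050
r^(5/6) = 8.2419
v = 0.195 * 15.804 * 2.5050 / 8.2419 = 0.93668 m/s

0.93668 m/s


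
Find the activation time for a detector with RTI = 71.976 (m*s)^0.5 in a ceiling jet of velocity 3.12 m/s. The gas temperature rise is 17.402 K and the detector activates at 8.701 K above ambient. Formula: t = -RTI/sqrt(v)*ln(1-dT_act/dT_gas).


dT_act/dT_gas = 0.5
ln(1 - 0.5) = -0.69315
t = -71.976 / sqrt(3.12) * -0.69315 = 28.245 s

28.245 s


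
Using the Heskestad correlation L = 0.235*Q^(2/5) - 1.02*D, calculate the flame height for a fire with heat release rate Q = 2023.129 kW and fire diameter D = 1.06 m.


Q^(2/5) = 21.009
0.235 * Q^(2/5) = 4.9372
1.02 * D = 1.0812
L = 3.8560 m

3.8560 m


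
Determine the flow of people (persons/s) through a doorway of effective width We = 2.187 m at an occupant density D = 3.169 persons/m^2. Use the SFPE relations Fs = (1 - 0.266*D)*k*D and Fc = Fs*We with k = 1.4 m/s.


1 - 0.266*D = 1 - 0.266*3.169 = 0.15705
Fs = 0.15705 * 1.4 * 3.169 = 0.69675 persons/(s*m)
Fc = 0.69675 * 2.187 = 1.5238 persons/s

1.5238 persons/s


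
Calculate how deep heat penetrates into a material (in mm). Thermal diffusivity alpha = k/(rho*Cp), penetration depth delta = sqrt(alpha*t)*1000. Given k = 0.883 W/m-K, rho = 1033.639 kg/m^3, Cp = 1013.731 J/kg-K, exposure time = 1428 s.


alpha = 0.883 / (1033.639 * 1013.731) = 8.4269e-07 m^2/s
alpha * t = 0.0012034
delta = sqrt(0.0012034) * 1000 = 34.690 mm

34.690 mm


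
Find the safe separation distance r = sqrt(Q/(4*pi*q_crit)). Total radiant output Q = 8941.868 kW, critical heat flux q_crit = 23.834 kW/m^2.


4*pi*q_crit = 299.51
Q/(4*pi*q_crit) = 29.855
r = sqrt(29.855) = 5.4640 m

5.4640 m


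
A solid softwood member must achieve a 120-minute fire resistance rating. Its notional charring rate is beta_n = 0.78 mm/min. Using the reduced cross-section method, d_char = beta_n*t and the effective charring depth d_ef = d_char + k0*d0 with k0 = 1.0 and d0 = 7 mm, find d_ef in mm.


d_char = 0.78 * 120 = 93.6 mm
d_ef = 93.6 + 1.0*7 = 100.6 mm

100.6 mm


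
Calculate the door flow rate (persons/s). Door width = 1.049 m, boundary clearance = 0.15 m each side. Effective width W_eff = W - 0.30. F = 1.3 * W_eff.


W_eff = 1.049 - 0.30 = 0.749 m
F = 1.3 * 0.749 = 0.97370 persons/s

0.97370 persons/s


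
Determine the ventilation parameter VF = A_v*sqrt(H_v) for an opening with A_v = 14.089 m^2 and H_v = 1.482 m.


sqrt(H_v) = 1.2174
VF = 14.089 * 1.2174 = 17.152 m^(5/2)

17.152 m^(5/2)


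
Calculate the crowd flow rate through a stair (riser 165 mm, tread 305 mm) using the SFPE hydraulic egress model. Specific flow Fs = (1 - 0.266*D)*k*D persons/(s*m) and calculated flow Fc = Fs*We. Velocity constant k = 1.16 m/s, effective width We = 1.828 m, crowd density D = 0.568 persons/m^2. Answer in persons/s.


1 - 0.266*D = 1 - 0.266*0.568 = 0.84891
Fs = 0.84891 * 1.16 * 0.568 = 0.55933 persons/(s*m)
Fc = 0.55933 * 1.828 = 1.0225 persons/s

1.0225 persons/s


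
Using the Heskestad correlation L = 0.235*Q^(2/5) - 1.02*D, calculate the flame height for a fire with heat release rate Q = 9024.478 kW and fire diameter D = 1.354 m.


Q^(2/5) = 38.209
0.235 * Q^(2/5) = 8.9792
1.02 * D = 1.3811
L = 7.5981 m

7.5981 m


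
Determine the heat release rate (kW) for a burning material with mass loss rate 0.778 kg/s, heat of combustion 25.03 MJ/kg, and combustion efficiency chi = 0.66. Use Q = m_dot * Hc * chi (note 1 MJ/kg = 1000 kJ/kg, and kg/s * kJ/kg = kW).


Hc = 25.03 MJ/kg = 25.03 * 1000 kJ/kg = 25030 kJ/kg
Q = 0.778 kg/s * 25030 kJ/kg * 0.66 = 12852 kW

12852 kW


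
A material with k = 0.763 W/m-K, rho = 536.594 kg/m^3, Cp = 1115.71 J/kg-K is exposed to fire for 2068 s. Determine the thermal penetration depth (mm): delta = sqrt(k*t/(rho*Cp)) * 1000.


alpha = 0.763 / (536.594 * 1115.71) = 1.2745e-06 m^2/s
alpha * t = 0.0026356
delta = sqrt(0.0026356) * 1000 = 51.338 mm

51.338 mm


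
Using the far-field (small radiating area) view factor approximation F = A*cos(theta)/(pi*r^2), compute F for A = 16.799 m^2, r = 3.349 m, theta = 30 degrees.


cos(30 deg) = 0.86603
pi*r^2 = 35.235
F = 16.799 * 0.86603 / 35.235 = 0.41289

0.41289


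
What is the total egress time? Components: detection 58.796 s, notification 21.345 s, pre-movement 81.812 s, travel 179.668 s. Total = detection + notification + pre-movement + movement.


Total = 58.796 + 21.345 + 81.812 + 179.668 = 341.621 s

341.621 s


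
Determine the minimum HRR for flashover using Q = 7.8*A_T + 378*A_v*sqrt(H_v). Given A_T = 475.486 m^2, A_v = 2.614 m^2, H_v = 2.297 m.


7.8*A_T = 3708.8
sqrt(H_v) = 1.5156
378*A_v*sqrt(H_v) = 1497.5
Q = 3708.8 + 1497.5 = 5206.3 kW

5206.3 kW


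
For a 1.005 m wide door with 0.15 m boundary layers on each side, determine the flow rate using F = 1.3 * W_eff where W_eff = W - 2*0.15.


W_eff = 1.005 - 0.30 = 0.705 m
F = 1.3 * 0.705 = 0.91650 persons/s

0.91650 persons/s


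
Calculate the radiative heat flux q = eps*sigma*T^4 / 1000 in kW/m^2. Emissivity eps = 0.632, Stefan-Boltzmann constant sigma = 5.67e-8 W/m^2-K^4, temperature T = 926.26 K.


T^4 = 7.3609e+11
q = 0.632 * 5.67e-8 * 7.3609e+11 / 1000 = 26.377 kW/m^2

26.377 kW/m^2


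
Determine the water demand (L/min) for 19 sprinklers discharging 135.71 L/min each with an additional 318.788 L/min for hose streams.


Sprinkler demand = 19 * 135.71 = 2578.49 L/min
Total = 2578.49 + 318.788 = 2897.278 L/min

2897.278 L/min


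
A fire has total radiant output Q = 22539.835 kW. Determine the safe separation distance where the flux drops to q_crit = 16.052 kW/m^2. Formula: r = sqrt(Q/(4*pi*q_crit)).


4*pi*q_crit = 201.72
Q/(4*pi*q_crit) = 111.74
r = sqrt(111.74) = 10.571 m

10.571 m


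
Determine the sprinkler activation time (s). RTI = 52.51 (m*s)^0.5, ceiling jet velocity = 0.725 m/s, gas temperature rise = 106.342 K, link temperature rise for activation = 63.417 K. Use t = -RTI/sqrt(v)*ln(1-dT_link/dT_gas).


dT_link/dT_gas = 0.59635
ln(1 - 0.59635) = -0.90721
t = -52.51 / sqrt(0.725) * -0.90721 = 55.947 s

55.947 s


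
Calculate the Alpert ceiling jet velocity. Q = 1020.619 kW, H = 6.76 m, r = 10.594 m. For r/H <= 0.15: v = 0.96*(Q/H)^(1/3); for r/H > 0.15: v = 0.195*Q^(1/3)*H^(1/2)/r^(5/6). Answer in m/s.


r/H = 10.594 / 6.76 = 1.5672
r/H > 0.15, so v = 0.195*Q^(1/3)*H^(1/2)/r^(5/6)
Q^(1/3) = 10.068
H^(1/2) = 2.6
r^(5/6) = 7.1485
v = 0.195 * 10.068 * 2.6 / 7.1485 = 0.71408 m/s

0.71408 m/s


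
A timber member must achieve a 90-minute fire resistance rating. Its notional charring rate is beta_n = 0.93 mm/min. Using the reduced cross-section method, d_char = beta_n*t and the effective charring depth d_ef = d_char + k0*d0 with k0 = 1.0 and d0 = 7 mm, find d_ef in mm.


d_char = 0.93 * 90 = 83.7 mm
d_ef = 83.7 + 1.0*7 = 90.7 mm

90.7 mm


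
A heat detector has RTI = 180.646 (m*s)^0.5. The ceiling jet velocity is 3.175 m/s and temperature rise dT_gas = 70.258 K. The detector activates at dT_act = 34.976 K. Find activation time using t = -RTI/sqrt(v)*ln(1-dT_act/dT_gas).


dT_act/dT_gas = 0.49782
ln(1 - 0.49782) = -0.68880
t = -180.646 / sqrt(3.175) * -0.68880 = 69.831 s

69.831 s


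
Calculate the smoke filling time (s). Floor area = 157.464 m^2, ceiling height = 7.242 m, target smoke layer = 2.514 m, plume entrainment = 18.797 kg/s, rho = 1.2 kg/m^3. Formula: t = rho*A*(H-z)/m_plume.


H - z = 4.728 m
t = 1.2 * 157.464 * 4.728 / 18.797 = 47.528 s

47.528 s


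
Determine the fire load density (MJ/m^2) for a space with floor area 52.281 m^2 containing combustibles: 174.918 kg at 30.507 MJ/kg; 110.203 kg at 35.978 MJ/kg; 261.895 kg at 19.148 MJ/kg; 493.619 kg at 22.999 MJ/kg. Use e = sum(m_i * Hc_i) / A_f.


Total energy = 174.918*30.507 + 110.203*35.978 + 261.895*19.148 + 493.619*22.999
= 5336.223 + 3964.884 + 5014.765 + 11352.74
= 25668.62 MJ
e = 25668.62 / 52.281 = 490.97 MJ/m^2

490.97 MJ/m^2


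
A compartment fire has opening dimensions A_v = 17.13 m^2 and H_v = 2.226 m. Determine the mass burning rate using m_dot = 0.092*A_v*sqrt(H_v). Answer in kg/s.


sqrt(H_v) = 1.4920
m_dot = 0.092 * 17.13 * 1.4920 = 2.3513 kg/s

2.3513 kg/s


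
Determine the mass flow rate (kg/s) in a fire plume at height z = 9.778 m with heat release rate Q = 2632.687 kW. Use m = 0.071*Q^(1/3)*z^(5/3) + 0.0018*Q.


Q^(1/3) = 13.808
z^(5/3) = 44.711
First term = 0.071 * 13.808 * 44.711 = 43.834
Second term = 0.0018 * 2632.687 = 4.7388
m = 48.573 kg/s

48.573 kg/s


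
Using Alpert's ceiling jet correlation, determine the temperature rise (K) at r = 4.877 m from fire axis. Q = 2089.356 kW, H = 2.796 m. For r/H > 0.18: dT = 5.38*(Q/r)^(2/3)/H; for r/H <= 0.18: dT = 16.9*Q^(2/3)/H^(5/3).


r/H = 4.877 / 2.796 = 1.7443
r/H > 0.18, so dT = 5.38*(Q/r)^(2/3)/H
Q/r = 428.41
(Q/r)^(2/3) = 56.829
dT = 5.38 * 56.829 / 2.796 = 109.35 K

109.35 K


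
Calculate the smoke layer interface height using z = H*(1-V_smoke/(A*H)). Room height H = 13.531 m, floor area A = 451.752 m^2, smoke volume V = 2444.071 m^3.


V/(A*H) = 0.39984
1 - 0.39984 = 0.60016
z = 13.531 * 0.60016 = 8.1208 m

8.1208 m


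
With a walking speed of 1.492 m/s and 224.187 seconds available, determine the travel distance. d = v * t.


d = 1.492 * 224.187 = 334.49 m

334.49 m


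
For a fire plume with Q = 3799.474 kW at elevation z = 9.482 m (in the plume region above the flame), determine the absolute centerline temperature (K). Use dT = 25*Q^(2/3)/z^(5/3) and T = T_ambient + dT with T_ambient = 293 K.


Q^(2/3) = 243.49
z^(5/3) = 42.478
dT = 25 * 243.49 / 42.478 = 143.30 K
T = 293 + 143.30 = 436.30 K

436.30 K


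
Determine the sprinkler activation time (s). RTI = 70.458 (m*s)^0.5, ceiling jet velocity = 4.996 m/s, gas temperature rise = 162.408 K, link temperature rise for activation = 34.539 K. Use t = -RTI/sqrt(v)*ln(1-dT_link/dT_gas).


dT_link/dT_gas = 0.21267
ln(1 - 0.21267) = -0.23911
t = -70.458 / sqrt(4.996) * -0.23911 = 7.5372 s

7.5372 s


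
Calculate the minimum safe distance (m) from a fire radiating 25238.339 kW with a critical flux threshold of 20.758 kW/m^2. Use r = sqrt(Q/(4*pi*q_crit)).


4*pi*q_crit = 260.85
Q/(4*pi*q_crit) = 96.753
r = sqrt(96.753) = 9.8363 m

9.8363 m


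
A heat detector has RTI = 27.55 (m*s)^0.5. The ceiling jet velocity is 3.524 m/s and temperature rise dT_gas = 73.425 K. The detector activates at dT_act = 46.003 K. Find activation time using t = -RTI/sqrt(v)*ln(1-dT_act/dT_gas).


dT_act/dT_gas = 0.62653
ln(1 - 0.62653) = -0.98492
t = -27.55 / sqrt(3.524) * -0.98492 = 14.455 s

14.455 s


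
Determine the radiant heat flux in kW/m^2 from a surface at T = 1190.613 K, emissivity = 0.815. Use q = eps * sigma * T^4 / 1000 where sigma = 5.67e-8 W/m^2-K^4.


T^4 = 2.0095e+12
q = 0.815 * 5.67e-8 * 2.0095e+12 / 1000 = 92.859 kW/m^2

92.859 kW/m^2


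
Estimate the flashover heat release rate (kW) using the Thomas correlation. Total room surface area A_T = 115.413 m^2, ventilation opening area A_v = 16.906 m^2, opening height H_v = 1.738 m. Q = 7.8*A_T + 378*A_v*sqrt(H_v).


7.8*A_T = 900.22
sqrt(H_v) = 1.3183
378*A_v*sqrt(H_v) = 8424.8
Q = 900.22 + 8424.8 = 9325.0 kW

9325.0 kW


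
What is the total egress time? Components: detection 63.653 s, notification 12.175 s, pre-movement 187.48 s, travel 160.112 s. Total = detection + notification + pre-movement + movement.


Total = 63.653 + 12.175 + 187.48 + 160.112 = 423.42 s

423.42 s


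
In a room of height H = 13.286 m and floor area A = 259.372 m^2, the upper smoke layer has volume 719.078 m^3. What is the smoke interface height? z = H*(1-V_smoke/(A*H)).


V/(A*H) = 0.20867
1 - 0.20867 = 0.79133
z = 13.286 * 0.79133 = 10.514 m

10.514 m


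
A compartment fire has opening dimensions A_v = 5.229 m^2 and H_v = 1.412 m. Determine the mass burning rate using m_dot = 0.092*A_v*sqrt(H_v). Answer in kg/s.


sqrt(H_v) = 1.1883
m_dot = 0.092 * 5.229 * 1.1883 = 0.57164 kg/s

0.57164 kg/s


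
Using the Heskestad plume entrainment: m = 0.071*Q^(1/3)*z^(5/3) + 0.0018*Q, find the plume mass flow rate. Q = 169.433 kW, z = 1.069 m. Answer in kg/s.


Q^(1/3) = 5.5335
z^(5/3) = 1.1176
First term = 0.071 * 5.5335 * 1.1176 = 0.43909
Second term = 0.0018 * 169.433 = 0.30498
m = 0.74407 kg/s

0.74407 kg/s
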